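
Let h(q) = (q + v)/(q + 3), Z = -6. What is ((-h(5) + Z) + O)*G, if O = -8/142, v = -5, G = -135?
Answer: 58050/71 ≈ 817.61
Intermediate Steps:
O = -4/71 (O = -8*1/142 = -4/71 ≈ -0.056338)
h(q) = (-5 + q)/(3 + q) (h(q) = (q - 5)/(q + 3) = (-5 + q)/(3 + q))
((-h(5) + Z) + O)*G = ((-(-5 + 5)/(3 + 5) - 6) - 4/71)*(-135) = ((-0/8 - 6) - 4/71)*(-135) = ((-1*0 - 6) - 4/71)*(-135) = ((0 - 6) - 4/71)*(-135) = (-6 - 4/71)*(-135) = -430/71*(-135) = 58050/71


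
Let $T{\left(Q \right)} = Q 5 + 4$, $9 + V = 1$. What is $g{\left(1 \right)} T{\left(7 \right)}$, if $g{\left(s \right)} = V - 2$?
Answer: $-390$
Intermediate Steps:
$V = -8$ ($V = -9 + 1 = -8$)
$g{\left(s \right)} = -10$ ($g{\left(s \right)} = -8 - 2 = -10$)
$T{\left(Q \right)} = 4 + 5 Q$ ($T{\left(Q \right)} = 5 Q + 4 = 4 + 5 Q$)
$g{\left(1 \right)} T{\left(7 \right)} = - 10 \left(4 + 5 \cdot 7\right) = - 10 \left(4 + 35\right) = \left(-10\right) 39 = -390$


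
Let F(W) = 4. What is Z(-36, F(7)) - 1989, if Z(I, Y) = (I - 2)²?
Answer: -545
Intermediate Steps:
Z(I, Y) = (-2 + I)²
Z(-36, F(7)) - 1989 = (-2 - 36)² - 1989 = (-38)² - 1989 = 1444 - 1989 = -545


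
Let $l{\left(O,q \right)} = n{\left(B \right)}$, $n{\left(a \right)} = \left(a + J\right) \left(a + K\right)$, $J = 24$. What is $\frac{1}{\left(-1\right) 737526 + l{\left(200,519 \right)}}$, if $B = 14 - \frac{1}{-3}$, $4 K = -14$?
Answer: $- \frac{18}{13267993} \approx -1.3566 \cdot 10^{-6}$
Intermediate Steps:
$K = - \frac{7}{2}$ ($K = \frac{1}{4} \left(-14\right) = - \frac{7}{2} \approx -3.5$)
$B = \frac{43}{3}$ ($B = 14 - - \frac{1}{3} = 14 + \frac{1}{3} = \frac{43}{3} \approx 14.333$)
$n{\left(a \right)} = \left(24 + a\right) \left(- \frac{7}{2} + a\right)$ ($n{\left(a \right)} = \left(a + 24\right) \left(a - \frac{7}{2}\right) = \left(24 + a\right) \left(- \frac{7}{2} + a\right)$)
$l{\left(O,q \right)} = \frac{7475}{18}$ ($l{\left(O,q \right)} = -84 + \left(\frac{43}{3}\right)^{2} + \frac{41}{2} \cdot \frac{43}{3} = -84 + \frac{1849}{9} + \frac{1763}{6} = \frac{7475}{18}$)
$\frac{1}{\left(-1\right) 737526 + l{\left(200,519 \right)}} = \frac{1}{\left(-1\right) 737526 + \frac{7475}{18}} = \frac{1}{-737526 + \frac{7475}{18}} = \frac{1}{- \frac{13267993}{18}} = - \frac{18}{13267993}$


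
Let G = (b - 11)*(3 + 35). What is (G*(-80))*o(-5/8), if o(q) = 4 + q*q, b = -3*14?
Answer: 1414835/2 ≈ 7.0742e+5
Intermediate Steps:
b = -42
G = -2014 (G = (-42 - 11)*(3 + 35) = -53*38 = -2014)
o(q) = 4 + q²
(G*(-80))*o(-5/8) = (-2014*(-80))*(4 + (-5/8)²) = 161120*(4 + (-5*⅛)²) = 161120*(4 + (-5/8)²) = 161120*(4 + 25/64) = 161120*(281/64) = 1414835/2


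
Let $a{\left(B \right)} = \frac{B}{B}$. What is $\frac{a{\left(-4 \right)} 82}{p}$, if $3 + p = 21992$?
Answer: $\frac{82}{21989} \approx 0.0037291$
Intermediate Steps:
$p = 21989$ ($p = -3 + 21992 = 21989$)
$a{\left(B \right)} = 1$
$\frac{a{\left(-4 \right)} 82}{p} = \frac{1 \cdot 82}{21989} = 82 \cdot \frac{1}{21989} = \frac{82}{21989}$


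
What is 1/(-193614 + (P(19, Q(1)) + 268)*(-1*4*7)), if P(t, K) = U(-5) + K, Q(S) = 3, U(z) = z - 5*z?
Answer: -1/201762 ≈ -4.9563e-6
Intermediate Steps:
U(z) = -4*z
P(t, K) = 20 + K (P(t, K) = -4*(-5) + K = 20 + K)
1/(-193614 + (P(19, Q(1)) + 268)*(-1*4*7)) = 1/(-193614 + ((20 + 3) + 268)*(-1*4*7)) = 1/(-193614 + (23 + 268)*(-4*7)) = 1/(-193614 + 291*(-28)) = 1/(-193614 - 8148) = 1/(-201762) = -1/201762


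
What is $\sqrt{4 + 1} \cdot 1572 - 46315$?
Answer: $-46315 + 1572 \sqrt{5} \approx -42800.0$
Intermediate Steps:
$\sqrt{4 + 1} \cdot 1572 - 46315 = \sqrt{5} \cdot 1572 - 46315 = 1572 \sqrt{5} - 46315 = -46315 + 1572 \sqrt{5}$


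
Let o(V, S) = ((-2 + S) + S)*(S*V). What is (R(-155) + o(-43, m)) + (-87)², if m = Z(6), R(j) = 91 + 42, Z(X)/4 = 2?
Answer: 2886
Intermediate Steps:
Z(X) = 8 (Z(X) = 4*2 = 8)
R(j) = 133
m = 8
o(V, S) = S*V*(-2 + 2*S) (o(V, S) = (-2 + 2*S)*(S*V) = S*V*(-2 + 2*S))
(R(-155) + o(-43, m)) + (-87)² = (133 + 2*8*(-43)*(-1 + 8)) + (-87)² = (133 + 2*8*(-43)*7) + 7569 = (133 - 4816) + 7569 = -4683 + 7569 = 2886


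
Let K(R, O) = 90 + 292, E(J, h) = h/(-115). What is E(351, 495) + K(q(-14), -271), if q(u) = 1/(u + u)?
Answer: 8687/23 ≈ 377.70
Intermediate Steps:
E(J, h) = -h/115 (E(J, h) = h*(-1/115) = -h/115)
q(u) = 1/(2*u)
K(R, O) = 382
E(351, 495) + K(q(-14), -271) = -1/115*495 + 382 = -99/23 + 382 = 8687/23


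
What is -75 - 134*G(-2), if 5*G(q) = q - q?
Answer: -75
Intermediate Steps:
G(q) = 0 (G(q) = (q - q)/5 = (⅕)*0 = 0)
-75 - 134*G(-2) = -75 - 134*0 = -75 + 0 = -75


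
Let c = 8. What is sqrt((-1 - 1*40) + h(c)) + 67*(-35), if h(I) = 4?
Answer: -2345 + I*sqrt(37) ≈ -2345.0 + 6.0828*I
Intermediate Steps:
sqrt((-1 - 1*40) + h(c)) + 67*(-35) = sqrt((-1 - 1*40) + 4) + 67*(-35) = sqrt((-1 - 40) + 4) - 2345 = sqrt(-41 + 4) - 2345 = sqrt(-37) - 2345 = I*sqrt(37) - 2345 = -2345 + I*sqrt(37)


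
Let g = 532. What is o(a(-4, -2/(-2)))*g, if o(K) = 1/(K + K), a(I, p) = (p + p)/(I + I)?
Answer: -1064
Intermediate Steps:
a(I, p) = p/I (a(I, p) = (2*p)/((2*I)) = (2*p)*(1/(2*I)) = p/I)
o(K) = 1/(2*K)
o(a(-4, -2/(-2)))*g = (1/(2*((-2/(-2)/(-4)))))*532 = (1/(2*((-2*(-½)*(-¼)))))*532 = (1/(2*((1*(-¼)))))*532 = (1/(2*(-¼)))*532 = ((½)*(-4))*532 = -2*532 = -1064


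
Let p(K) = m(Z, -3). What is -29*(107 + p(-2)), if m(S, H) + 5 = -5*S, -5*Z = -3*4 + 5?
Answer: -2755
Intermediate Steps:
Z = 7/5 (Z = -(-3*4 + 5)/5 = -(-12 + 5)/5 = -⅕*(-7) = 7/5 ≈ 1.4000)
m(S, H) = -5 - 5*S
p(K) = -12 (p(K) = -5 - 5*7/5 = -5 - 7 = -12)
-29*(107 + p(-2)) = -29*(107 - 12) = -29*95 = -2755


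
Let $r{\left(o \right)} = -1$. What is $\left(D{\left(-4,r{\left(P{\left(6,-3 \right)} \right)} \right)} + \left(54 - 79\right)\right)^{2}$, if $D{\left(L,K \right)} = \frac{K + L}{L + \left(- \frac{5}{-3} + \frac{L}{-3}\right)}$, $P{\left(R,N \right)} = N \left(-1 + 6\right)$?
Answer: $400$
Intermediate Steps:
$P{\left(R,N \right)} = 5 N$ ($P{\left(R,N \right)} = N 5 = 5 N$)
$D{\left(L,K \right)} = \frac{K + L}{\frac{5}{3} + \frac{2 L}{3}}$ ($D{\left(L,K \right)} = \frac{K + L}{L + \left(\left(-5\right) \left(- \frac{1}{3}\right) + L \left(- \frac{1}{3}\right)\right)} = \frac{K + L}{L - \left(- \frac{5}{3} + \frac{L}{3}\right)} = \frac{K + L}{\frac{5}{3} + \frac{2 L}{3}}$)
$\left(D{\left(-4,r{\left(P{\left(6,-3 \right)} \right)} \right)} + \left(54 - 79\right)\right)^{2} = \left(\frac{3 \left(-1 - 4\right)}{5 + 2 \left(-4\right)} + \left(54 - 79\right)\right)^{2} = \left(3 \frac{1}{5 - 8} \left(-5\right) - 25\right)^{2} = \left(3 \frac{1}{-3} \left(-5\right) - 25\right)^{2} = \left(3 \left(- \frac{1}{3}\right) \left(-5\right) - 25\right)^{2} = \left(5 - 25\right)^{2} = \left(-20\right)^{2} = 400$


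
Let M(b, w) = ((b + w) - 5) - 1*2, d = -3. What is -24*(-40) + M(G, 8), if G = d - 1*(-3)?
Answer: 961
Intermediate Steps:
G = 0 (G = -3 - 1*(-3) = -3 + 3 = 0)
M(b, w) = -7 + b + w (M(b, w) = (-5 + b + w) - 2 = -7 + b + w)
-24*(-40) + M(G, 8) = -24*(-40) + (-7 + 0 + 8) = 960 + 1 = 961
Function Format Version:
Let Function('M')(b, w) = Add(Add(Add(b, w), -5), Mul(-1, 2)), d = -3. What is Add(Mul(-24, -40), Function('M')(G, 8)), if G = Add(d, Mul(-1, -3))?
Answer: 961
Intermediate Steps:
G = 0 (G = Add(-3, Mul(-1, -3)) = Add(-3, 3) = 0)
Function('M')(b, w) = Add(-7, b, w) (Function('M')(b, w) = Add(Add(-5, b, w), -2) = Add(-7, b, w))
Add(Mul(-24, -40), Function('M')(G, 8)) = Add(Mul(-24, -40), Add(-7, 0, 8)) = Add(960, 1) = 961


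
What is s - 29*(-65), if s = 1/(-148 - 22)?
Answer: 320449/170 ≈ 1885.0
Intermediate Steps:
s = -1/170 (s = 1/(-170) = -1/170 ≈ -0.0058824)
s - 29*(-65) = -1/170 - 29*(-65) = -1/170 + 1885 = 320449/170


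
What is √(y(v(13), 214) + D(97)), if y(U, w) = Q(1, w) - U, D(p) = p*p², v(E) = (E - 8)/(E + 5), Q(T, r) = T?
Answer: √32856254/6 ≈ 955.34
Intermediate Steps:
v(E) = (-8 + E)/(5 + E)
D(p) = p³
y(U, w) = 1 - U
√(y(v(13), 214) + D(97)) = √((1 - (-8 + 13)/(5 + 13)) + 97³) = √((1 - 5/18) + 912673) = √(13/18 + 912673) = √(16428127/18) = √32856254/6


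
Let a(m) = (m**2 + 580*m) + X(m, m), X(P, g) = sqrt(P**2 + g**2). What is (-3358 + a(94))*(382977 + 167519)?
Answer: 33028659008 + 51746624*sqrt(2) ≈ 3.3102e+10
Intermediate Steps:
a(m) = m**2 + 580*m + sqrt(2)*sqrt(m**2) (a(m) = (m**2 + 580*m) + sqrt(m**2 + m**2) = (m**2 + 580*m) + sqrt(2*m**2) = (m**2 + 580*m) + sqrt(2)*sqrt(m**2) = m**2 + 580*m + sqrt(2)*sqrt(m**2))
(-3358 + a(94))*(382977 + 167519) = (-3358 + (94**2 + 580*94 + sqrt(2)*sqrt(94**2)))*(382977 + 167519) = (-3358 + (8836 + 54520 + sqrt(2)*sqrt(8836)))*550496 = (-3358 + (8836 + 54520 + sqrt(2)*94))*550496 = (-3358 + (8836 + 54520 + 94*sqrt(2)))*550496 = (-3358 + (63356 + 94*sqrt(2)))*550496 = (59998 + 94*sqrt(2))*550496 = 33028659008 + 51746624*sqrt(2)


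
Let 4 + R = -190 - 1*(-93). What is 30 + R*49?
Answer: -4919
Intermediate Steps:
R = -101 (R = -4 + (-190 - 1*(-93)) = -4 + (-190 + 93) = -4 - 97 = -101)
30 + R*49 = 30 - 101*49 = 30 - 4949 = -4919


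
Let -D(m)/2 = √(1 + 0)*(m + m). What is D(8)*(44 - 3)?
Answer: -1312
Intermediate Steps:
D(m) = -4*m (D(m) = -2*√(1 + 0)*(m + m) = -2*√1*2*m = -2*2*m = -4*m)
D(8)*(44 - 3) = (-4*8)*(44 - 3) = -32*41 = -1312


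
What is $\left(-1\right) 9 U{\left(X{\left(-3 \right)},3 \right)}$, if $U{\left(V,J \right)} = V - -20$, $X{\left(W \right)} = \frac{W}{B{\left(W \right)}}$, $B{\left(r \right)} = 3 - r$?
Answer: $- \frac{351}{2} \approx -175.5$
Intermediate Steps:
$X{\left(W \right)} = \frac{W}{3 - W}$
$U{\left(V,J \right)} = 20 + V$ ($U{\left(V,J \right)} = V + 20 = 20 + V$)
$\left(-1\right) 9 U{\left(X{\left(-3 \right)},3 \right)} = \left(-1\right) 9 \left(20 - - \frac{3}{-3 - 3}\right) = - 9 \left(20 - - \frac{3}{-6}\right) = - 9 \left(20 - \left(-3\right) \left(- \frac{1}{6}\right)\right) = - 9 \left(20 - \frac{1}{2}\right) = \left(-9\right) \frac{39}{2} = - \frac{351}{2}$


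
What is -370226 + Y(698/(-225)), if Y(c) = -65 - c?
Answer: -83314777/225 ≈ -3.7029e+5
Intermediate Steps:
-370226 + Y(698/(-225)) = -370226 + (-65 - 698/(-225)) = -370226 + (-65 - 698*(-1)/225) = -370226 + (-65 - 1*(-698/225)) = -370226 + (-65 + 698/225) = -370226 - 13927/225 = -83314777/225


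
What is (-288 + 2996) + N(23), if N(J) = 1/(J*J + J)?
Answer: 1494817/552 ≈ 2708.0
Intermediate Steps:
N(J) = 1/(J + J²) (N(J) = 1/(J² + J) = 1/(J + J²))
(-288 + 2996) + N(23) = (-288 + 2996) + 1/(23*(1 + 23)) = 2708 + (1/23)/24 = 2708 + (1/23)*(1/24) = 2708 + 1/552 = 1494817/552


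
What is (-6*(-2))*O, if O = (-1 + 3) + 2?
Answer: 48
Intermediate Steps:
O = 4 (O = 2 + 2 = 4)
(-6*(-2))*O = -6*(-2)*4 = 12*4 = 48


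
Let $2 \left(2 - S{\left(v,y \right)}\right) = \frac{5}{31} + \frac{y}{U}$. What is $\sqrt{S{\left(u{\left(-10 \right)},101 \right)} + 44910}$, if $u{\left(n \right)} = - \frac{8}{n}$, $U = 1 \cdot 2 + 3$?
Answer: $\frac{\sqrt{1078766210}}{155} \approx 211.9$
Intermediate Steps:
$U = 5$ ($U = 2 + 3 = 5$)
$S{\left(v,y \right)} = \frac{119}{62} - \frac{y}{10}$ ($S{\left(v,y \right)} = 2 - \frac{\frac{5}{31} + \frac{y}{5}}{2} = 2 - \left(\frac{5}{62} + \frac{y}{10}\right) = \frac{119}{62} - \frac{y}{10}$)
$\sqrt{S{\left(u{\left(-10 \right)},101 \right)} + 44910} = \sqrt{\left(\frac{119}{62} - \frac{101}{10}\right) + 44910} = \sqrt{- \frac{1268}{155} + 44910} = \sqrt{\frac{6959782}{155}} = \frac{\sqrt{1078766210}}{155}$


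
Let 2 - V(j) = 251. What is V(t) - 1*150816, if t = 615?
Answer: -151065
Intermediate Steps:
V(j) = -249 (V(j) = 2 - 1*251 = 2 - 251 = -249)
V(t) - 1*150816 = -249 - 1*150816 = -249 - 150816 = -151065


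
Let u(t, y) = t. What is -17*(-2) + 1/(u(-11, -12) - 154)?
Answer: 5609/165 ≈ 33.994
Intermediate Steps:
-17*(-2) + 1/(u(-11, -12) - 154) = -17*(-2) + 1/(-11 - 154) = 34 + 1/(-165) = 34 - 1/165 = 5609/165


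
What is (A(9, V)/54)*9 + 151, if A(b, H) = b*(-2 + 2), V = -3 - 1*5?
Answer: 151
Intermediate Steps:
V = -8 (V = -3 - 5 = -8)
A(b, H) = 0 (A(b, H) = b*0 = 0)
(A(9, V)/54)*9 + 151 = (0/54)*9 + 151 = (0*(1/54))*9 + 151 = 0*9 + 151 = 0 + 151 = 151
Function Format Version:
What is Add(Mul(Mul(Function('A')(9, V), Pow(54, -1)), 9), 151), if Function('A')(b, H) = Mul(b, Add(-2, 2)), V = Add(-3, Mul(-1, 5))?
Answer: 151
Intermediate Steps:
V = -8 (V = Add(-3, -5) = -8)
Function('A')(b, H) = 0 (Function('A')(b, H) = Mul(b, 0) = 0)
Add(Mul(Mul(Function('A')(9, V), Pow(54, -1)), 9), 151) = Add(Mul(Mul(0, Pow(54, -1)), 9), 151) = Add(Mul(Mul(0, Rational(1, 54)), 9), 151) = Add(Mul(0, 9), 151) = Add(0, 151) = 151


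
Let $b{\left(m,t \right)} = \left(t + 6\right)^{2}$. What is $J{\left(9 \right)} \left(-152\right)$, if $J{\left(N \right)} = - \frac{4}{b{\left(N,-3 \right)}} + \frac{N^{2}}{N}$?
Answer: $- \frac{11704}{9} \approx -1300.4$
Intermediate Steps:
$b{\left(m,t \right)} = \left(6 + t\right)^{2}$
$J{\left(N \right)} = - \frac{4}{9} + N$ ($J{\left(N \right)} = - \frac{4}{\left(6 - 3\right)^{2}} + \frac{N^{2}}{N} = - \frac{4}{3^{2}} + N = - \frac{4}{9} + N$)
$J{\left(9 \right)} \left(-152\right) = \left(- \frac{4}{9} + 9\right) \left(-152\right) = \frac{77}{9} \left(-152\right) = - \frac{11704}{9}$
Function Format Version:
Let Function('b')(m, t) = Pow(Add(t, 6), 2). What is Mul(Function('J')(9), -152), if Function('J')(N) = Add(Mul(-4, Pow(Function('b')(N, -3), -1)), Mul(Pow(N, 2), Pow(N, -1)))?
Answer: Rational(-11704, 9) ≈ -1300.4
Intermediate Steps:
Function('b')(m, t) = Pow(Add(6, t), 2)
Function('J')(N) = Add(Rational(-4, 9), N) (Function('J')(N) = Add(Mul(-4, Pow(Pow(Add(6, -3), 2), -1)), Mul(Pow(N, 2), Pow(N, -1))) = Add(Mul(-4, Pow(Pow(3, 2), -1)), N) = Add(Mul(-4, Pow(9, -1)), N) = Add(Mul(-4, Rational(1, 9)), N) = Add(Rational(-4, 9), N))
Mul(Function('J')(9), -152) = Mul(Add(Rational(-4, 9), 9), -152) = Mul(Rational(77, 9), -152) = Rational(-11704, 9)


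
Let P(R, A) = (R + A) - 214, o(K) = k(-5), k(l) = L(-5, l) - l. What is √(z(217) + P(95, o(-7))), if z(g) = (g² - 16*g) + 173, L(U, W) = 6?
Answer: √43682 ≈ 209.00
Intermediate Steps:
k(l) = 6 - l
o(K) = 11 (o(K) = 6 - 1*(-5) = 6 + 5 = 11)
z(g) = 173 + g² - 16*g
P(R, A) = -214 + A + R (P(R, A) = (A + R) - 214 = -214 + A + R)
√(z(217) + P(95, o(-7))) = √((173 + 217² - 16*217) + (-214 + 11 + 95)) = √((173 + 47089 - 3472) - 108) = √(43790 - 108) = √43682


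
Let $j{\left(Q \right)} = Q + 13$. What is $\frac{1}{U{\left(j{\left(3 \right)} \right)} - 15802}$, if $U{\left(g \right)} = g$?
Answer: $- \frac{1}{15786} \approx -6.3347 \cdot 10^{-5}$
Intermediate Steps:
$j{\left(Q \right)} = 13 + Q$
$\frac{1}{U{\left(j{\left(3 \right)} \right)} - 15802} = \frac{1}{\left(13 + 3\right) - 15802} = \frac{1}{16 - 15802} = \frac{1}{-15786} = - \frac{1}{15786}$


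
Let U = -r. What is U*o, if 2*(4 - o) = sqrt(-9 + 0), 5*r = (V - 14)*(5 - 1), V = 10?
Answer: 64/5 - 24*I/5 ≈ 12.8 - 4.8*I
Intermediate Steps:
r = -16/5 (r = ((10 - 14)*(5 - 1))/5 = (-4*4)/5 = (1/5)*(-16) = -16/5 ≈ -3.2000)
U = 16/5 (U = -1*(-16/5) = 16/5 ≈ 3.2000)
o = 4 - 3*I/2 (o = 4 - sqrt(-9 + 0)/2 = 4 - 3*I/2 ≈ 4.0 - 1.5*I)
U*o = 16*(4 - 3*I/2)/5 = 64/5 - 24*I/5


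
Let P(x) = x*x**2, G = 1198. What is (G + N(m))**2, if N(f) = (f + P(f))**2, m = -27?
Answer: 150920826762148804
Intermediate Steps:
P(x) = x**3
N(f) = (f + f**3)**2
(G + N(m))**2 = (1198 + (-27)**2*(1 + (-27)**2)**2)**2 = (1198 + 729*(1 + 729)**2)**2 = (1198 + 729*730**2)**2 = (1198 + 729*532900)**2 = (1198 + 388484100)**2 = 388485298**2 = 150920826762148804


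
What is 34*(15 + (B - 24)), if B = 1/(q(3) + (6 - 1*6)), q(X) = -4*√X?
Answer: -306 - 17*√3/6 ≈ -310.91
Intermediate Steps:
B = -√3/12 (B = 1/(-4*√3 + (6 - 1*6)) = 1/(-4*√3 + (6 - 6)) = 1/(-4*√3 + 0) = 1/(-4*√3) = -√3/12 ≈ -0.14434)
34*(15 + (B - 24)) = 34*(15 + (-√3/12 - 24)) = 34*(15 + (-24 - √3/12)) = 34*(-9 - √3/12) = -306 - 17*√3/6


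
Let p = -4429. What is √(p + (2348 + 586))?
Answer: I*√1495 ≈ 38.665*I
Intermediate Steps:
√(p + (2348 + 586)) = √(-4429 + (2348 + 586)) = √(-4429 + 2934) = √(-1495) = I*√1495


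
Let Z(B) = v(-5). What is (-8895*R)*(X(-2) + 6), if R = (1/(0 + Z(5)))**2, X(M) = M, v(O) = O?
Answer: -7116/5 ≈ -1423.2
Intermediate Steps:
Z(B) = -5
R = 1/25 (R = (1/(0 - 5))**2 = (1/(-5))**2 = (-1/5)**2 = 1/25 ≈ 0.040000)
(-8895*R)*(X(-2) + 6) = (-8895*1/25)*(-2 + 6) = -1779/5*4 = -7116/5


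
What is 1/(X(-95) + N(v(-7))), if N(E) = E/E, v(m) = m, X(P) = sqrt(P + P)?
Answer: 1/191 - I*sqrt(190)/191 ≈ 0.0052356 - 0.072168*I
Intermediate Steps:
X(P) = sqrt(2)*sqrt(P) (X(P) = sqrt(2*P) = sqrt(2)*sqrt(P))
N(E) = 1
1/(X(-95) + N(v(-7))) = 1/(sqrt(2)*sqrt(-95) + 1) = 1/(sqrt(2)*(I*sqrt(95)) + 1) = 1/(I*sqrt(190) + 1) = 1/(1 + I*sqrt(190))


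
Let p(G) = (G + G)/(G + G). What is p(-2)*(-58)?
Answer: -58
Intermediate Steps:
p(G) = 1 (p(G) = (2*G)/((2*G)) = (2*G)*(1/(2*G)) = 1)
p(-2)*(-58) = 1*(-58) = -58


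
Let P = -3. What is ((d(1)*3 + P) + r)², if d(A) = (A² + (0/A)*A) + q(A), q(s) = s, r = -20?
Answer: 289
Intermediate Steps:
d(A) = A + A² (d(A) = (A² + (0/A)*A) + A = (A² + 0*A) + A = (A² + 0) + A = A² + A = A + A²)
((d(1)*3 + P) + r)² = (((1*(1 + 1))*3 - 3) - 20)² = (((1*2)*3 - 3) - 20)² = ((2*3 - 3) - 20)² = ((6 - 3) - 20)² = (3 - 20)² = (-17)² = 289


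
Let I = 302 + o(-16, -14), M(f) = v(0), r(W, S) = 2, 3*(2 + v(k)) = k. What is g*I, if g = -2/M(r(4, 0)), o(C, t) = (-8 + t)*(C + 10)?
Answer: 434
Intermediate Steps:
v(k) = -2 + k/3
M(f) = -2 (M(f) = -2 + (1/3)*0 = -2 + 0 = -2)
o(C, t) = (-8 + t)*(10 + C)
g = 1 (g = -2/(-2) = -2*(-1/2) = 1)
I = 434 (I = 302 + (-80 - 8*(-16) + 10*(-14) - 16*(-14)) = 302 + (-80 + 128 - 140 + 224) = 302 + 132 = 434)
g*I = 1*434 = 434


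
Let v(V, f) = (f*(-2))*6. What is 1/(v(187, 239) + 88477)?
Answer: 1/85609 ≈ 1.1681e-5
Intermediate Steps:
v(V, f) = -12*f (v(V, f) = -2*f*6 = -12*f)
1/(v(187, 239) + 88477) = 1/(-12*239 + 88477) = 1/(-2868 + 88477) = 1/85609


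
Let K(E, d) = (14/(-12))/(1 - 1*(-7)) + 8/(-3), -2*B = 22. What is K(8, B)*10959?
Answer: -493155/16 ≈ -30822.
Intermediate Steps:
B = -11 (B = -½*22 = -11)
K(E, d) = -45/16 (K(E, d) = (14*(-1/12))/(1 + 7) + 8*(-⅓) = -7/6/8 - 8/3 = -7/6*⅛ - 8/3 = -7/48 - 8/3 = -45/16)
K(8, B)*10959 = -45/16*10959 = -493155/16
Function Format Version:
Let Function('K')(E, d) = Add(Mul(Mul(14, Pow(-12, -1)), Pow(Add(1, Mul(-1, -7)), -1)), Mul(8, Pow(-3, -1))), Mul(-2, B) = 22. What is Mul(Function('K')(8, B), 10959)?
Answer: Rational(-493155, 16) ≈ -30822.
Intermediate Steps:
B = -11 (B = Mul(Rational(-1, 2), 22) = -11)
Function('K')(E, d) = Rational(-45, 16) (Function('K')(E, d) = Add(Mul(Mul(14, Rational(-1, 12)), Pow(Add(1, 7), -1)), Mul(8, Rational(-1, 3))) = Add(Mul(Rational(-7, 6), Pow(8, -1)), Rational(-8, 3)) = Add(Mul(Rational(-7, 6), Rational(1, 8)), Rational(-8, 3)) = Add(Rational(-7, 48), Rational(-8, 3)) = Rational(-45, 16))
Mul(Function('K')(8, B), 10959) = Mul(Rational(-45, 16), 10959) = Rational(-493155, 16)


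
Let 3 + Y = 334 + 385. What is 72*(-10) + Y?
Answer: -4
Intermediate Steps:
Y = 716 (Y = -3 + (334 + 385) = -3 + 719 = 716)
72*(-10) + Y = 72*(-10) + 716 = -720 + 716 = -4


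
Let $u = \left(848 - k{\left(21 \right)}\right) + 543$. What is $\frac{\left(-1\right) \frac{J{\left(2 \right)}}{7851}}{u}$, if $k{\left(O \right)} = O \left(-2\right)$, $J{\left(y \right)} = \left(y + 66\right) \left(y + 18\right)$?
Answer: $- \frac{1360}{11250483} \approx -0.00012088$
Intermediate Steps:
$J{\left(y \right)} = \left(18 + y\right) \left(66 + y\right)$ ($J{\left(y \right)} = \left(66 + y\right) \left(18 + y\right) = \left(18 + y\right) \left(66 + y\right)$)
$k{\left(O \right)} = - 2 O$
$u = 1433$ ($u = \left(848 - \left(-2\right) 21\right) + 543 = \left(848 - -42\right) + 543 = \left(848 + 42\right) + 543 = 890 + 543 = 1433$)
$\frac{\left(-1\right) \frac{J{\left(2 \right)}}{7851}}{u} = \frac{\left(-1\right) \frac{1188 + 2^{2} + 84 \cdot 2}{7851}}{1433} = - \frac{1188 + 4 + 168}{7851} \cdot \frac{1}{1433} = - \frac{1360}{7851} \cdot \frac{1}{1433} = \left(-1\right) \frac{1360}{7851} \cdot \frac{1}{1433} = \left(- \frac{1360}{7851}\right) \frac{1}{1433} = - \frac{1360}{11250483}$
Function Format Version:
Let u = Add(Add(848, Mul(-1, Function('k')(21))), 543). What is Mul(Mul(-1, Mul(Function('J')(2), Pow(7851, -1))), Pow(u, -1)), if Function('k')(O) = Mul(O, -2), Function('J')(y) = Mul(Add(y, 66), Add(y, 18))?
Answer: Rational(-1360, 11250483) ≈ -0.00012088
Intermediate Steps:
Function('J')(y) = Mul(Add(18, y), Add(66, y)) (Function('J')(y) = Mul(Add(66, y), Add(18, y)) = Mul(Add(18, y), Add(66, y)))
Function('k')(O) = Mul(-2, O)
u = 1433 (u = Add(Add(848, Mul(-1, Mul(-2, 21))), 543) = Add(Add(848, Mul(-1, -42)), 543) = Add(Add(848, 42), 543) = Add(890, 543) = 1433)
Mul(Mul(-1, Mul(Function('J')(2), Pow(7851, -1))), Pow(u, -1)) = Mul(Mul(-1, Mul(Add(1188, Pow(2, 2), Mul(84, 2)), Pow(7851, -1))), Pow(1433, -1)) = Mul(Mul(-1, Mul(Add(1188, 4, 168), Rational(1, 7851))), Rational(1, 1433)) = Mul(Mul(-1, Mul(1360, Rational(1, 7851))), Rational(1, 1433)) = Mul(Mul(-1, Rational(1360, 7851)), Rational(1, 1433)) = Mul(Rational(-1360, 7851), Rational(1, 1433)) = Rational(-1360, 11250483)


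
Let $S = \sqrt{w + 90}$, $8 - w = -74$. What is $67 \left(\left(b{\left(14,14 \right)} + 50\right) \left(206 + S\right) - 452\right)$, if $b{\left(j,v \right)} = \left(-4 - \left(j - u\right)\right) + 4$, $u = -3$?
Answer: $425182 + 4422 \sqrt{43} \approx 4.5418 \cdot 10^{5}$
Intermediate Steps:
$w = 82$ ($w = 8 - -74 = 8 + 74 = 82$)
$S = 2 \sqrt{43}$ ($S = \sqrt{82 + 90} = \sqrt{172} = 2 \sqrt{43} \approx 13.115$)
$b{\left(j,v \right)} = -3 - j$ ($b{\left(j,v \right)} = \left(-4 - \left(3 + j\right)\right) + 4 = \left(-7 - j\right) + 4 = -3 - j$)
$67 \left(\left(b{\left(14,14 \right)} + 50\right) \left(206 + S\right) - 452\right) = 67 \left(\left(\left(-3 - 14\right) + 50\right) \left(206 + 2 \sqrt{43}\right) - 452\right) = 67 \left(\left(-17 + 50\right) \left(206 + 2 \sqrt{43}\right) - 452\right) = 67 \left(33 \left(206 + 2 \sqrt{43}\right) - 452\right) = 67 \left(\left(6798 + 66 \sqrt{43}\right) - 452\right) = 67 \left(6346 + 66 \sqrt{43}\right) = 425182 + 4422 \sqrt{43}$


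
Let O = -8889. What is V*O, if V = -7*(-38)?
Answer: -2364474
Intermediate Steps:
V = 266
V*O = 266*(-8889) = -2364474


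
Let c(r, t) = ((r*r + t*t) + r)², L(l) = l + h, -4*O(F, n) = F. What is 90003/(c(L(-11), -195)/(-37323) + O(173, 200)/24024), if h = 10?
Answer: -250818920352/107960585017 ≈ -2.3232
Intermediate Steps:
O(F, n) = -F/4
L(l) = 10 + l (L(l) = l + 10 = 10 + l)
c(r, t) = (r + r² + t²)² (c(r, t) = ((r² + t²) + r)² = (r + r² + t²)²)
90003/(c(L(-11), -195)/(-37323) + O(173, 200)/24024) = 90003/(((10 - 11) + (10 - 11)² + (-195)²)²/(-37323) - ¼*173/24024) = 90003/((-1 + (-1)² + 38025)²*(-1/37323) - 173/4*1/24024) = 90003/((-1 + 1 + 38025)²*(-1/37323) - 173/96096) = 90003/(38025²*(-1/37323) - 173/96096) = 90003/(1445900625*(-1/37323) - 173/96096) = 90003/(-12358125/319 - 173/96096) = 90003/(-107960585017/2786784) = 90003*(-2786784/107960585017) = -250818920352/107960585017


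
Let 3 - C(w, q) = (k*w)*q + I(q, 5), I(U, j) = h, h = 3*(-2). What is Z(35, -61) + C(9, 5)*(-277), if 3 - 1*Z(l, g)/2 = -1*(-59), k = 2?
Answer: 22325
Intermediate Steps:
h = -6
Z(l, g) = -112 (Z(l, g) = 6 - (-2)*(-59) = 6 - 2*59 = 6 - 118 = -112)
I(U, j) = -6
C(w, q) = 9 - 2*q*w (C(w, q) = 3 - ((2*w)*q - 6) = 3 - (2*q*w - 6) = 3 - (-6 + 2*q*w) = 3 + (6 - 2*q*w) = 9 - 2*q*w)
Z(35, -61) + C(9, 5)*(-277) = -112 + (9 - 2*5*9)*(-277) = -112 + (9 - 90)*(-277) = -112 - 81*(-277) = -112 + 22437 = 22325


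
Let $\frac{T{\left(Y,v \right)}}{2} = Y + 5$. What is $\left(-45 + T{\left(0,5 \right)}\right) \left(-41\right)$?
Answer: $1435$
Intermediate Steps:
$T{\left(Y,v \right)} = 10 + 2 Y$ ($T{\left(Y,v \right)} = 2 \left(Y + 5\right) = 2 \left(5 + Y\right) = 10 + 2 Y$)
$\left(-45 + T{\left(0,5 \right)}\right) \left(-41\right) = \left(-45 + \left(10 + 2 \cdot 0\right)\right) \left(-41\right) = \left(-45 + \left(10 + 0\right)\right) \left(-41\right) = \left(-45 + 10\right) \left(-41\right) = \left(-35\right) \left(-41\right) = 1435$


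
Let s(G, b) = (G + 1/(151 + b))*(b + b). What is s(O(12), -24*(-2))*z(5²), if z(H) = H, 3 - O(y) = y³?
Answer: -823857600/199 ≈ -4.1400e+6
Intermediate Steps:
O(y) = 3 - y³
s(G, b) = 2*b*(G + 1/(151 + b)) (s(G, b) = (G + 1/(151 + b))*(2*b) = 2*b*(G + 1/(151 + b)))
s(O(12), -24*(-2))*z(5²) = (2*(-24*(-2))*(1 + 151*(3 - 1*12³) + (3 - 1*12³)*(-24*(-2)))/(151 - 24*(-2)))*5² = (2*48*(1 + 151*(3 - 1*1728) + (3 - 1*1728)*48)/(151 + 48))*25 = (2*48*(1 + 151*(3 - 1728) + (3 - 1728)*48)/199)*25 = (2*48*(1/199)*(1 + 151*(-1725) - 1725*48))*25 = (2*48*(1/199)*(1 - 260475 - 82800))*25 = (2*48*(1/199)*(-343274))*25 = -32954304/199*25 = -823857600/199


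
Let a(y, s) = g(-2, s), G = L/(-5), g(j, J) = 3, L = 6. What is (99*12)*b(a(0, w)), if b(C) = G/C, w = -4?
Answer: -2376/5 ≈ -475.20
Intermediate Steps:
G = -6/5 (G = 6/(-5) = 6*(-⅕) = -6/5 ≈ -1.2000)
a(y, s) = 3
b(C) = -6/(5*C)
(99*12)*b(a(0, w)) = (99*12)*(-6/5/3) = 1188*(-6/5*⅓) = 1188*(-⅖) = -2376/5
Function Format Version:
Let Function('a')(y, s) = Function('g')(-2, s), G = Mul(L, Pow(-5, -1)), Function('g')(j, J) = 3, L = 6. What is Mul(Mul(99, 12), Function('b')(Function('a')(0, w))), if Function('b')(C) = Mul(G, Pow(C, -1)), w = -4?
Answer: Rational(-2376, 5) ≈ -475.20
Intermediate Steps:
G = Rational(-6, 5) (G = Mul(6, Pow(-5, -1)) = Mul(6, Rational(-1, 5)) = Rational(-6, 5) ≈ -1.2000)
Function('a')(y, s) = 3
Function('b')(C) = Mul(Rational(-6, 5), Pow(C, -1))
Mul(Mul(99, 12), Function('b')(Function('a')(0, w))) = Mul(Mul(99, 12), Mul(Rational(-6, 5), Pow(3, -1))) = Mul(1188, Mul(Rational(-6, 5), Rational(1, 3))) = Mul(1188, Rational(-2, 5)) = Rational(-2376, 5)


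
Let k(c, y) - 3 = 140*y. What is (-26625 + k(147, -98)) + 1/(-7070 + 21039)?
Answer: -563537397/13969 ≈ -40342.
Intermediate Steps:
k(c, y) = 3 + 140*y
(-26625 + k(147, -98)) + 1/(-7070 + 21039) = (-26625 + (3 + 140*(-98))) + 1/(-7070 + 21039) = (-26625 + (3 - 13720)) + 1/13969 = (-26625 - 13717) + 1/13969 = -40342 + 1/13969 = -563537397/13969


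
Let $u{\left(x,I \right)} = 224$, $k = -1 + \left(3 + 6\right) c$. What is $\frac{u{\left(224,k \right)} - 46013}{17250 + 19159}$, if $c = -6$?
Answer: $- \frac{45789}{36409} \approx -1.2576$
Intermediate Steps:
$k = -55$ ($k = -1 + \left(3 + 6\right) \left(-6\right) = -1 + 9 \left(-6\right) = -1 - 54 = -55$)
$\frac{u{\left(224,k \right)} - 46013}{17250 + 19159} = \frac{224 - 46013}{17250 + 19159} = - \frac{45789}{36409}$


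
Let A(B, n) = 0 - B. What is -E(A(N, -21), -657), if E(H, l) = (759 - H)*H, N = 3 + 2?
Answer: 3820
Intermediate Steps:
N = 5
A(B, n) = -B
E(H, l) = H*(759 - H)
-E(A(N, -21), -657) = -(-1*5)*(759 - (-1)*5) = -(-5)*(759 - 1*(-5)) = -(-5)*(759 + 5) = -(-5)*764 = -1*(-3820) = 3820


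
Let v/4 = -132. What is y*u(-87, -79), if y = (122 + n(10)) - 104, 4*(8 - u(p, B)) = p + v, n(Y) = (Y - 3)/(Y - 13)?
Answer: 30409/12 ≈ 2534.1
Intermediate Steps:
v = -528 (v = 4*(-132) = -528)
n(Y) = (-3 + Y)/(-13 + Y)
u(p, B) = 140 - p/4 (u(p, B) = 8 - (p - 528)/4 = 8 - (-528 + p)/4 = 8 + (132 - p/4) = 140 - p/4)
y = 47/3 (y = (122 + (-3 + 10)/(-13 + 10)) - 104 = (122 + 7/(-3)) - 104 = (122 - ⅓*7) - 104 = (122 - 7/3) - 104 = 359/3 - 104 = 47/3 ≈ 15.667)
y*u(-87, -79) = 47*(140 - ¼*(-87))/3 = 47*(140 + 87/4)/3 = (47/3)*(647/4) = 30409/12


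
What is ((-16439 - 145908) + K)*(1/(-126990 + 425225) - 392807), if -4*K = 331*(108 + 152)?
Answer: 3077030266385304/42605 ≈ 7.2222e+10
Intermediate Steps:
K = -21515 (K = -331*(108 + 152)/4 = -331*260/4 = -¼*86060 = -21515)
((-16439 - 145908) + K)*(1/(-126990 + 425225) - 392807) = ((-16439 - 145908) - 21515)*(1/(-126990 + 425225) - 392807) = (-162347 - 21515)*(1/298235 - 392807) = -183862*(1/298235 - 392807) = -183862*(-117148795644/298235) = 3077030266385304/42605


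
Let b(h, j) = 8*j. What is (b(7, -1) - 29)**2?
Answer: 1369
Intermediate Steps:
(b(7, -1) - 29)**2 = (8*(-1) - 29)**2 = (-8 - 29)**2 = (-37)**2 = 1369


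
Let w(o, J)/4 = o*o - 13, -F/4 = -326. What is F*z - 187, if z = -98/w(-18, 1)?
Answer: -90105/311 ≈ -289.73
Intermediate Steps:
F = 1304 (F = -4*(-326) = 1304)
w(o, J) = -52 + 4*o² (w(o, J) = 4*(o*o - 13) = 4*(o² - 13) = 4*(-13 + o²) = -52 + 4*o²)
z = -49/622 (z = -98/(-52 + 4*(-18)²) = -98/(-52 + 4*324) = -98/(-52 + 1296) = -98/1244 = -98*1/1244 = -49/622 ≈ -0.078778)
F*z - 187 = 1304*(-49/622) - 187 = -31948/311 - 187 = -90105/311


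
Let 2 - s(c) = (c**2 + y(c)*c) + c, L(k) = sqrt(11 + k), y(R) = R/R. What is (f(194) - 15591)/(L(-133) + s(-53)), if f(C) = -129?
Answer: 14153240/2431841 + 5240*I*sqrt(122)/2431841 ≈ 5.82 + 0.0238*I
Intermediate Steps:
y(R) = 1
s(c) = 2 - c**2 - 2*c (s(c) = 2 - ((c**2 + 1*c) + c) = 2 - ((c**2 + c) + c) = 2 - ((c + c**2) + c) = 2 - (c**2 + 2*c) = 2 + (-c**2 - 2*c) = 2 - c**2 - 2*c)
(f(194) - 15591)/(L(-133) + s(-53)) = (-129 - 15591)/(sqrt(11 - 133) + (2 - 1*(-53)**2 - 2*(-53))) = -15720/(sqrt(-122) + (2 - 1*2809 + 106)) = -15720/(I*sqrt(122) + (2 - 2809 + 106)) = -15720/(I*sqrt(122) - 2701) = -15720/(-2701 + I*sqrt(122))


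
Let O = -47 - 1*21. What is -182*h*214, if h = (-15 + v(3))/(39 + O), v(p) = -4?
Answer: -740012/29 ≈ -25518.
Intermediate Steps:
O = -68 (O = -47 - 21 = -68)
h = 19/29 (h = (-15 - 4)/(39 - 68) = -19/(-29) = -19*(-1/29) = 19/29 ≈ 0.65517)
-182*h*214 = -182*19/29*214 = -3458/29*214 = -740012/29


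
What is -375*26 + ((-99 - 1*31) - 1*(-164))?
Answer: -9716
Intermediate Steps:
-375*26 + ((-99 - 1*31) - 1*(-164)) = -9750 + ((-99 - 31) + 164) = -9750 + (-130 + 164) = -9750 + 34 = -9716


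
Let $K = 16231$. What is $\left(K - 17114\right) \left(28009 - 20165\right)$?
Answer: $-6926252$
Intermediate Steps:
$\left(K - 17114\right) \left(28009 - 20165\right) = \left(16231 - 17114\right) \left(28009 - 20165\right) = \left(-883\right) 7844 = -6926252$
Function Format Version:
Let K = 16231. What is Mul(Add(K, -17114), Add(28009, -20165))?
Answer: -6926252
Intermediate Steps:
Mul(Add(K, -17114), Add(28009, -20165)) = Mul(Add(16231, -17114), Add(28009, -20165)) = Mul(-883, 7844) = -6926252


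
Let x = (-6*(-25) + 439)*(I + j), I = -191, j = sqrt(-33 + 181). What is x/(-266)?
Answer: 5921/14 - 31*sqrt(37)/7 ≈ 395.99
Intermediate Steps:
j = 2*sqrt(37) (j = sqrt(148) = 2*sqrt(37) ≈ 12.166)
x = -112499 + 1178*sqrt(37) (x = (-6*(-25) + 439)*(-191 + 2*sqrt(37)) = (150 + 439)*(-191 + 2*sqrt(37)) = 589*(-191 + 2*sqrt(37)) = -112499 + 1178*sqrt(37) ≈ -1.0533e+5)
x/(-266) = (-112499 + 1178*sqrt(37))/(-266) = (-112499 + 1178*sqrt(37))*(-1/266) = 5921/14 - 31*sqrt(37)/7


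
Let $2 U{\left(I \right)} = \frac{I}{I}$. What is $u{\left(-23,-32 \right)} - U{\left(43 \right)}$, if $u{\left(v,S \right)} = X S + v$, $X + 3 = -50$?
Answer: $\frac{3345}{2} \approx 1672.5$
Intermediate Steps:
$X = -53$ ($X = -3 - 50 = -53$)
$u{\left(v,S \right)} = v - 53 S$ ($u{\left(v,S \right)} = - 53 S + v = v - 53 S$)
$U{\left(I \right)} = \frac{1}{2}$ ($U{\left(I \right)} = \frac{I \frac{1}{I}}{2} = \frac{1}{2} \cdot 1 = \frac{1}{2}$)
$u{\left(-23,-32 \right)} - U{\left(43 \right)} = \left(-23 - -1696\right) - \frac{1}{2} = \left(-23 + 1696\right) - \frac{1}{2} = 1673 - \frac{1}{2} = \frac{3345}{2}$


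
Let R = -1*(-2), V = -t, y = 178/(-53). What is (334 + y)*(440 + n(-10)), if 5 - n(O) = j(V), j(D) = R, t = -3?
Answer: 7763132/53 ≈ 1.4647e+5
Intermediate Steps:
y = -178/53 (y = 178*(-1/53) = -178/53 ≈ -3.3585)
V = 3 (V = -1*(-3) = 3)
R = 2
j(D) = 2
n(O) = 3 (n(O) = 5 - 1*2 = 5 - 2 = 3)
(334 + y)*(440 + n(-10)) = (334 - 178/53)*(440 + 3) = (17524/53)*443 = 7763132/53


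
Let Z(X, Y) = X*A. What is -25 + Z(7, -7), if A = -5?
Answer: -60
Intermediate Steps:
Z(X, Y) = -5*X (Z(X, Y) = X*(-5) = -5*X)
-25 + Z(7, -7) = -25 - 5*7 = -25 - 35 = -60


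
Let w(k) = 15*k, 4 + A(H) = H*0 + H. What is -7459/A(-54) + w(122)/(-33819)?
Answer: 84049927/653834 ≈ 128.55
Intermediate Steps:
A(H) = -4 + H (A(H) = -4 + (H*0 + H) = -4 + (0 + H) = -4 + H)
-7459/A(-54) + w(122)/(-33819) = -7459/(-4 - 54) + (15*122)/(-33819) = -7459/(-58) + 1830*(-1/33819) = -7459*(-1/58) - 610/11273 = 7459/58 - 610/11273 = 84049927/653834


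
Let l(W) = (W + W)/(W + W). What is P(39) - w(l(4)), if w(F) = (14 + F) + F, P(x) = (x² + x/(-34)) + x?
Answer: 52457/34 ≈ 1542.9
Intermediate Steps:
l(W) = 1 (l(W) = (2*W)/((2*W)) = (2*W)*(1/(2*W)) = 1)
P(x) = x² + 33*x/34 (P(x) = (x² - x/34) + x = x² + 33*x/34)
w(F) = 14 + 2*F
P(39) - w(l(4)) = (1/34)*39*(33 + 34*39) - (14 + 2*1) = (1/34)*39*(33 + 1326) - (14 + 2) = (1/34)*39*1359 - 1*16 = 53001/34 - 16 = 52457/34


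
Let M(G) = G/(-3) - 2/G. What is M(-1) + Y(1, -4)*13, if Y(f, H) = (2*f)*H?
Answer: -305/3 ≈ -101.67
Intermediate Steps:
M(G) = -2/G - G/3 (M(G) = G*(-⅓) - 2/G = -G/3 - 2/G = -2/G - G/3)
Y(f, H) = 2*H*f
M(-1) + Y(1, -4)*13 = (-2/(-1) - ⅓*(-1)) + (2*(-4)*1)*13 = (-2*(-1) + ⅓) - 8*13 = (2 + ⅓) - 104 = 7/3 - 104 = -305/3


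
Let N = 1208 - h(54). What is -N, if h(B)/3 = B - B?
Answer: -1208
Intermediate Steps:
h(B) = 0 (h(B) = 3*(B - B) = 3*0 = 0)
N = 1208 (N = 1208 - 1*0 = 1208 + 0 = 1208)
-N = -1*1208 = -1208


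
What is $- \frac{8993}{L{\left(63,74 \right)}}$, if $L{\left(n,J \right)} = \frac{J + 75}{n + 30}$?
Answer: $- \frac{836349}{149} \approx -5613.1$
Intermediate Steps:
$L{\left(n,J \right)} = \frac{75 + J}{30 + n}$
$- \frac{8993}{L{\left(63,74 \right)}} = - \frac{8993}{\frac{1}{30 + 63} \left(75 + 74\right)} = - \frac{8993}{\frac{1}{93} \cdot 149} = - \frac{8993}{\frac{149}{93}} = \left(-8993\right) \frac{93}{149} = - \frac{836349}{149}$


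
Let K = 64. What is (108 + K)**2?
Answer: 29584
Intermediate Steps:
(108 + K)**2 = (108 + 64)**2 = 172**2 = 29584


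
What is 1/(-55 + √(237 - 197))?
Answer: -11/597 - 2*√10/2985 ≈ -0.020544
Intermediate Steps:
1/(-55 + √(237 - 197)) = 1/(-55 + √40) = 1/(-55 + 2*√10)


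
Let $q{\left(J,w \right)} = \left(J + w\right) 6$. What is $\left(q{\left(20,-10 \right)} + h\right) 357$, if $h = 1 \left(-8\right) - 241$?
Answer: $-67473$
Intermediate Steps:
$q{\left(J,w \right)} = 6 J + 6 w$
$h = -249$ ($h = -8 - 241 = -249$)
$\left(q{\left(20,-10 \right)} + h\right) 357 = \left(\left(6 \cdot 20 + 6 \left(-10\right)\right) - 249\right) 357 = \left(\left(120 - 60\right) - 249\right) 357 = \left(60 - 249\right) 357 = \left(-189\right) 357 = -67473$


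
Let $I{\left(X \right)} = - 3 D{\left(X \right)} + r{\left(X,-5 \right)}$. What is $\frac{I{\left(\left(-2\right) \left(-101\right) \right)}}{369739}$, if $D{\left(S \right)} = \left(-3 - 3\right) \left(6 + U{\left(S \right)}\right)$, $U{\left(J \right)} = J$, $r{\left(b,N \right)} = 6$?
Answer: $\frac{3750}{369739} \approx 0.010142$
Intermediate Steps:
$D{\left(S \right)} = -36 - 6 S$ ($D{\left(S \right)} = \left(-3 - 3\right) \left(6 + S\right) = - 6 \left(6 + S\right) = -36 - 6 S$)
$I{\left(X \right)} = 114 + 18 X$ ($I{\left(X \right)} = - 3 \left(-36 - 6 X\right) + 6 = \left(108 + 18 X\right) + 6 = 114 + 18 X$)
$\frac{I{\left(\left(-2\right) \left(-101\right) \right)}}{369739} = \frac{114 + 18 \left(\left(-2\right) \left(-101\right)\right)}{369739} = \left(114 + 18 \cdot 202\right) \frac{1}{369739} = \left(114 + 3636\right) \frac{1}{369739} = 3750 \cdot \frac{1}{369739} = \frac{3750}{369739}$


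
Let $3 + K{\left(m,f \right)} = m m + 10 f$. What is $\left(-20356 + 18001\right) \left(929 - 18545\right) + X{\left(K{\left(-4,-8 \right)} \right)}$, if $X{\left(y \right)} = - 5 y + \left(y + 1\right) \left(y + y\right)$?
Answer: $41494859$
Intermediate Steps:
$K{\left(m,f \right)} = -3 + m^{2} + 10 f$ ($K{\left(m,f \right)} = -3 + \left(m m + 10 f\right) = -3 + \left(m^{2} + 10 f\right) = -3 + m^{2} + 10 f$)
$X{\left(y \right)} = - 5 y + 2 y \left(1 + y\right)$ ($X{\left(y \right)} = - 5 y + \left(1 + y\right) 2 y = - 5 y + 2 y \left(1 + y\right)$)
$\left(-20356 + 18001\right) \left(929 - 18545\right) + X{\left(K{\left(-4,-8 \right)} \right)} = \left(-20356 + 18001\right) \left(929 - 18545\right) + \left(-3 + \left(-4\right)^{2} + 10 \left(-8\right)\right) \left(-3 + 2 \left(-3 + \left(-4\right)^{2} + 10 \left(-8\right)\right)\right) = \left(-2355\right) \left(-17616\right) + \left(-3 + 16 - 80\right) \left(-3 + 2 \left(-3 + 16 - 80\right)\right) = 41485680 - 67 \left(-3 + 2 \left(-67\right)\right) = 41485680 - 67 \left(-3 - 134\right) = 41485680 - -9179 = 41485680 + 9179 = 41494859$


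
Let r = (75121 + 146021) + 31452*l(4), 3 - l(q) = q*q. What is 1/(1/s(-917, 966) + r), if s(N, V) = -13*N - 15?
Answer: -11906/2235161003 ≈ -5.3267e-6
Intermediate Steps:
l(q) = 3 - q**2 (l(q) = 3 - q*q = 3 - q**2)
s(N, V) = -15 - 13*N
r = -187734 (r = (75121 + 146021) + 31452*(3 - 1*4**2) = 221142 + 31452*(3 - 1*16) = 221142 + 31452*(3 - 16) = 221142 + 31452*(-13) = 221142 - 408876 = -187734)
1/(1/s(-917, 966) + r) = 1/(1/(-15 - 13*(-917)) - 187734) = 1/(1/(-15 + 11921) - 187734) = 1/(1/11906 - 187734) = 1/(-2235161003/11906) = -11906/2235161003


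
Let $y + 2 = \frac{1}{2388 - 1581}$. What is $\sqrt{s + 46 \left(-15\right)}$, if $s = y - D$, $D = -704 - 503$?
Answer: $\frac{\sqrt{335394042}}{807} \approx 22.694$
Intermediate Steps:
$D = -1207$
$y = - \frac{1613}{807}$ ($y = -2 + \frac{1}{2388 - 1581} = -2 + \frac{1}{807} = - \frac{1613}{807} \approx -1.9988$)
$s = \frac{972436}{807}$ ($s = - \frac{1613}{807} - -1207 = - \frac{1613}{807} + 1207 = \frac{972436}{807} \approx 1205.0$)
$\sqrt{s + 46 \left(-15\right)} = \sqrt{\frac{972436}{807} + 46 \left(-15\right)} = \sqrt{\frac{972436}{807} - 690} = \sqrt{\frac{415606}{807}} = \frac{\sqrt{335394042}}{807}$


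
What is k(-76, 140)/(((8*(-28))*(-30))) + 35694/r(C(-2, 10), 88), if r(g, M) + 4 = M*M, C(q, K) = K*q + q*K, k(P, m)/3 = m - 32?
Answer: 112209/24080 ≈ 4.6598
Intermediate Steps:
k(P, m) = -96 + 3*m (k(P, m) = 3*(m - 32) = 3*(-32 + m) = -96 + 3*m)
C(q, K) = 2*K*q (C(q, K) = K*q + K*q = 2*K*q)
r(g, M) = -4 + M**2 (r(g, M) = -4 + M*M = -4 + M**2)
k(-76, 140)/(((8*(-28))*(-30))) + 35694/r(C(-2, 10), 88) = (-96 + 3*140)/(((8*(-28))*(-30))) + 35694/(-4 + 88**2) = (-96 + 420)/((-224*(-30))) + 35694/(-4 + 7744) = 324/6720 + 35694/7740 = 324*(1/6720) + 35694*(1/7740) = 27/560 + 1983/430 = 112209/24080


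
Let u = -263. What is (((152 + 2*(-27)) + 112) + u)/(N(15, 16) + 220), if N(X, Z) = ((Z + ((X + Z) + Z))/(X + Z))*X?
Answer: -1643/7765 ≈ -0.21159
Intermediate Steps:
N(X, Z) = X*(X + 3*Z)/(X + Z) (N(X, Z) = ((Z + (X + 2*Z))/(X + Z))*X = ((X + 3*Z)/(X + Z))*X = X*(X + 3*Z)/(X + Z))
(((152 + 2*(-27)) + 112) + u)/(N(15, 16) + 220) = (((152 + 2*(-27)) + 112) - 263)/(15*(15 + 3*16)/(15 + 16) + 220) = (((152 - 54) + 112) - 263)/(15*(15 + 48)/31 + 220) = ((98 + 112) - 263)/(15*(1/31)*63 + 220) = (210 - 263)/(945/31 + 220) = -53/7765/31 = -53*31/7765 = -1643/7765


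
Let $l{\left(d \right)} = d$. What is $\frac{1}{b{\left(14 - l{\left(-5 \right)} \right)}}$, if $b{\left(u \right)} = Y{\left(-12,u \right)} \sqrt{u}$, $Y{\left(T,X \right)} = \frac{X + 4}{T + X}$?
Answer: $\frac{7 \sqrt{19}}{437} \approx 0.069822$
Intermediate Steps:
$Y{\left(T,X \right)} = \frac{4 + X}{T + X}$
$b{\left(u \right)} = \frac{\sqrt{u} \left(4 + u\right)}{-12 + u}$ ($b{\left(u \right)} = \frac{4 + u}{-12 + u} \sqrt{u} = \frac{\sqrt{u} \left(4 + u\right)}{-12 + u}$)
$\frac{1}{b{\left(14 - l{\left(-5 \right)} \right)}} = \frac{1}{\sqrt{14 - -5} \frac{1}{-12 + \left(14 - -5\right)} \left(4 + \left(14 - -5\right)\right)} = \frac{1}{\sqrt{14 + 5} \frac{1}{-12 + \left(14 + 5\right)} \left(4 + \left(14 + 5\right)\right)} = \frac{1}{\sqrt{19} \frac{1}{-12 + 19} \left(4 + 19\right)} = \frac{1}{\sqrt{19} \cdot \frac{1}{7} \cdot 23} = \frac{1}{\frac{23}{7} \sqrt{19}} = \frac{7 \sqrt{19}}{437}$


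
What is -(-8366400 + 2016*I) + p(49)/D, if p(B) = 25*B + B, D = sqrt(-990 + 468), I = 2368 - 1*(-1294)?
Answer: 983808 - 637*I*sqrt(58)/87 ≈ 9.8381e+5 - 55.761*I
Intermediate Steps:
I = 3662 (I = 2368 + 1294 = 3662)
D = 3*I*sqrt(58) (D = sqrt(-522) = 3*I*sqrt(58) ≈ 22.847*I)
p(B) = 26*B
-(-8366400 + 2016*I) + p(49)/D = -2016/(1/(3662 - 4150)) + (26*49)/((3*I*sqrt(58))) = -2016/(1/(-488)) + 1274*(-I*sqrt(58)/174) = -2016/(-1/488) - 637*I*sqrt(58)/87 = -2016*(-488) - 637*I*sqrt(58)/87 = 983808 - 637*I*sqrt(58)/87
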